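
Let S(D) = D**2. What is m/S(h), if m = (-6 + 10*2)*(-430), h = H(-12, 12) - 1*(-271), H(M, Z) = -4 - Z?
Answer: -1204/13005 ≈ -0.092580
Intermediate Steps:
h = 255 (h = (-4 - 1*12) - 1*(-271) = (-4 - 12) + 271 = -16 + 271 = 255)
m = -6020 (m = (-6 + 20)*(-430) = 14*(-430) = -6020)
m/S(h) = -6020/(255**2) = -6020/65025 = -6020*1/65025 = -1204/13005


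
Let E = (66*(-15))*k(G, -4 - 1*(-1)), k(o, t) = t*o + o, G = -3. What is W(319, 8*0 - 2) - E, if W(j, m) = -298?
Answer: 5642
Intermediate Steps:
k(o, t) = o + o*t (k(o, t) = o*t + o = o + o*t)
E = -5940 (E = (66*(-15))*(-3*(1 + (-4 - 1*(-1)))) = -(-2970)*(1 + (-4 + 1)) = -(-2970)*(1 - 3) = -(-2970)*(-2) = -990*6 = -5940)
W(319, 8*0 - 2) - E = -298 - 1*(-5940) = -298 + 5940 = 5642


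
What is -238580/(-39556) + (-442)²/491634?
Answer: 109284841/16999191 ≈ 6.4288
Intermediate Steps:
-238580/(-39556) + (-442)²/491634 = -238580*(-1/39556) + 195364*(1/491634) = 59645/9889 + 7514/18909 = 109284841/16999191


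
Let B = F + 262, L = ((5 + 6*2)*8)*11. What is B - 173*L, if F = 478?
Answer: -258068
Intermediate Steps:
L = 1496 (L = ((5 + 12)*8)*11 = (17*8)*11 = 136*11 = 1496)
B = 740 (B = 478 + 262 = 740)
B - 173*L = 740 - 173*1496 = 740 - 258808 = -258068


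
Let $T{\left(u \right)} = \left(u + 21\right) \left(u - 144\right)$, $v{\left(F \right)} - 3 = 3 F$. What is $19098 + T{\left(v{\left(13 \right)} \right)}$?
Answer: $12672$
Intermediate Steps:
$v{\left(F \right)} = 3 + 3 F$
$T{\left(u \right)} = \left(-144 + u\right) \left(21 + u\right)$ ($T{\left(u \right)} = \left(21 + u\right) \left(-144 + u\right) = \left(-144 + u\right) \left(21 + u\right)$)
$19098 + T{\left(v{\left(13 \right)} \right)} = 19098 - \left(3024 - \left(3 + 3 \cdot 13\right)^{2} + 123 \left(3 + 3 \cdot 13\right)\right) = 19098 - \left(3024 - \left(3 + 39\right)^{2} + 123 \left(3 + 39\right)\right) = 19098 - \left(8190 - 1764\right) = 19098 - 6426 = 12672$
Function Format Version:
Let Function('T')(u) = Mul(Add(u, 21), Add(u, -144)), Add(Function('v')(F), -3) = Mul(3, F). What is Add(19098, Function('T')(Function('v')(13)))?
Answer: 12672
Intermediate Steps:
Function('v')(F) = Add(3, Mul(3, F))
Function('T')(u) = Mul(Add(-144, u), Add(21, u)) (Function('T')(u) = Mul(Add(21, u), Add(-144, u)) = Mul(Add(-144, u), Add(21, u)))
Add(19098, Function('T')(Function('v')(13))) = Add(19098, Add(-3024, Pow(Add(3, Mul(3, 13)), 2), Mul(-123, Add(3, Mul(3, 13))))) = Add(19098, Add(-3024, Pow(Add(3, 39), 2), Mul(-123, Add(3, 39)))) = Add(19098, Add(-3024, Pow(42, 2), Mul(-123, 42))) = Add(19098, Add(-3024, 1764, -5166)) = Add(19098, -6426) = 12672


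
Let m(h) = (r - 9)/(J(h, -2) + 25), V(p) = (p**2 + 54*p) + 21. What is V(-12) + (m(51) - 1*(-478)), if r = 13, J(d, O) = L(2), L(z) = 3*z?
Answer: -151/31 ≈ -4.8710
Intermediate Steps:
J(d, O) = 6 (J(d, O) = 3*2 = 6)
V(p) = 21 + p**2 + 54*p
m(h) = 4/31 (m(h) = (13 - 9)/(6 + 25) = 4/31)
V(-12) + (m(51) - 1*(-478)) = (21 + (-12)**2 + 54*(-12)) + (4/31 - 1*(-478)) = (21 + 144 - 648) + (4/31 + 478) = -483 + 14822/31 = -151/31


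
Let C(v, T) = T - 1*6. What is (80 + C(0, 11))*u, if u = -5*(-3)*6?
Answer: 7650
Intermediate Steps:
C(v, T) = -6 + T (C(v, T) = T - 6 = -6 + T)
u = 90 (u = 15*6 = 90)
(80 + C(0, 11))*u = (80 + (-6 + 11))*90 = (80 + 5)*90 = 85*90 = 7650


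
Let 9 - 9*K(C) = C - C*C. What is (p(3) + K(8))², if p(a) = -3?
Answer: 1444/81 ≈ 17.827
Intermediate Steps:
K(C) = 1 - C/9 + C²/9 (K(C) = 1 - (C - C*C)/9 = 1 - (C - C²)/9 = 1 + (-C/9 + C²/9) = 1 - C/9 + C²/9)
(p(3) + K(8))² = (-3 + (1 - ⅑*8 + (⅑)*8²))² = (-3 + (1 - 8/9 + (⅑)*64))² = (-3 + (1 - 8/9 + 64/9))² = (-3 + 65/9)² = (38/9)² = 1444/81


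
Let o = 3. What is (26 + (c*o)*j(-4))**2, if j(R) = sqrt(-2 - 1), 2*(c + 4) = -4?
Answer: -296 - 936*I*sqrt(3) ≈ -296.0 - 1621.2*I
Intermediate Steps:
c = -6 (c = -4 + (1/2)*(-4) = -4 - 2 = -6)
j(R) = I*sqrt(3) (j(R) = sqrt(-3) = I*sqrt(3))
(26 + (c*o)*j(-4))**2 = (26 + (-6*3)*(I*sqrt(3)))**2 = (26 - 18*I*sqrt(3))**2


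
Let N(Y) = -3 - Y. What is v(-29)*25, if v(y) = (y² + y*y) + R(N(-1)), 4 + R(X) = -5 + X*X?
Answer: 41925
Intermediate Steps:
R(X) = -9 + X² (R(X) = -4 + (-5 + X*X) = -4 + (-5 + X²) = -9 + X²)
v(y) = -5 + 2*y² (v(y) = (y² + y*y) + (-9 + (-3 - 1*(-1))²) = (y² + y²) + (-9 + (-3 + 1)²) = 2*y² + (-9 + (-2)²) = 2*y² + (-9 + 4) = 2*y² - 5 = -5 + 2*y²)
v(-29)*25 = (-5 + 2*(-29)²)*25 = (-5 + 2*841)*25 = (-5 + 1682)*25 = 1677*25 = 41925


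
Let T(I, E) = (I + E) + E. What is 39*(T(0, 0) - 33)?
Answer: -1287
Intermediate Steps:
T(I, E) = I + 2*E (T(I, E) = (E + I) + E = I + 2*E)
39*(T(0, 0) - 33) = 39*((0 + 2*0) - 33) = 39*((0 + 0) - 33) = 39*(0 - 33) = 39*(-33) = -1287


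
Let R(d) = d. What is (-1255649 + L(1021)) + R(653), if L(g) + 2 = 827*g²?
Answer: 860843709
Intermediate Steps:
L(g) = -2 + 827*g²
(-1255649 + L(1021)) + R(653) = (-1255649 + (-2 + 827*1021²)) + 653 = (-1255649 + (-2 + 827*1042441)) + 653 = (-1255649 + (-2 + 862098707)) + 653 = (-1255649 + 862098705) + 653 = 860843056 + 653 = 860843709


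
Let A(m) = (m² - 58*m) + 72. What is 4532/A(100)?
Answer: 1133/1068 ≈ 1.0609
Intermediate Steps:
A(m) = 72 + m² - 58*m
4532/A(100) = 4532/(72 + 100² - 58*100) = 4532/(72 + 10000 - 5800) = 4532/4272 = 4532*(1/4272) = 1133/1068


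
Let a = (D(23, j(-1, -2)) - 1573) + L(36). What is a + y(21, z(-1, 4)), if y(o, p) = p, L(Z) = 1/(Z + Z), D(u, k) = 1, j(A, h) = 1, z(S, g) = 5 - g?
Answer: -113111/72 ≈ -1571.0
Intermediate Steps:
L(Z) = 1/(2*Z)
a = -113183/72 (a = (1 - 1573) + (½)/36 = -1572 + (½)*(1/36) = -1572 + 1/72 = -113183/72 ≈ -1572.0)
a + y(21, z(-1, 4)) = -113183/72 + (5 - 1*4) = -113183/72 + (5 - 4) = -113183/72 + 1 = -113111/72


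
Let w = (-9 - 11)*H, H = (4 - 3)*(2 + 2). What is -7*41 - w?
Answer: -207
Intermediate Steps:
H = 4 (H = 1*4 = 4)
w = -80 (w = (-9 - 11)*4 = -20*4 = -80)
-7*41 - w = -7*41 - 1*(-80) = -287 + 80 = -207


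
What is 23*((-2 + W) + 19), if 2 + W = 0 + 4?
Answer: 437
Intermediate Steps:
W = 2 (W = -2 + (0 + 4) = -2 + 4 = 2)
23*((-2 + W) + 19) = 23*((-2 + 2) + 19) = 23*(0 + 19) = 23*19 = 437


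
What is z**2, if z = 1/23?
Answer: 1/529 ≈ 0.0018904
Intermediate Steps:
z = 1/23 ≈ 0.043478
z**2 = (1/23)**2 = 1/529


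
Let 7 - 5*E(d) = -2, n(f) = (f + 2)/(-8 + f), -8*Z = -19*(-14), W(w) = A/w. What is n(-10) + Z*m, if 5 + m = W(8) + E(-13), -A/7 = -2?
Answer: 35033/720 ≈ 48.657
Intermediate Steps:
A = 14 (A = -7*(-2) = 14)
W(w) = 14/w
Z = -133/4 (Z = -(-19)*(-14)/8 = -⅛*266 = -133/4 ≈ -33.250)
n(f) = (2 + f)/(-8 + f)
E(d) = 9/5 (E(d) = 7/5 - ⅕*(-2) = 7/5 + ⅖ = 9/5)
m = -29/20 (m = -5 + (14/8 + 9/5) = -5 + (14*(⅛) + 9/5) = -5 + (7/4 + 9/5) = -5 + 71/20 = -29/20 ≈ -1.4500)
n(-10) + Z*m = (2 - 10)/(-8 - 10) - 133/4*(-29/20) = -8/(-18) + 3857/80 = -1/18*(-8) + 3857/80 = 4/9 + 3857/80 = 35033/720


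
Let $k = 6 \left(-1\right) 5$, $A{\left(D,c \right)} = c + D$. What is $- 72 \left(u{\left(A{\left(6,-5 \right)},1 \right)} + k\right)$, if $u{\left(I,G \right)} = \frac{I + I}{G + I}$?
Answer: $2088$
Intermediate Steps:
$A{\left(D,c \right)} = D + c$
$u{\left(I,G \right)} = \frac{2 I}{G + I}$
$k = -30$ ($k = \left(-6\right) 5 = -30$)
$- 72 \left(u{\left(A{\left(6,-5 \right)},1 \right)} + k\right) = - 72 \left(\frac{2 \left(6 - 5\right)}{1 + \left(6 - 5\right)} - 30\right) = - 72 \left(2 \cdot 1 \frac{1}{1 + 1} - 30\right) = - 72 \left(2 \cdot 1 \cdot \frac{1}{2} - 30\right) = - 72 \left(1 - 30\right) = \left(-72\right) \left(-29\right) = 2088$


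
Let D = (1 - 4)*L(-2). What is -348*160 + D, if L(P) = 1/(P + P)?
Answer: -222717/4 ≈ -55679.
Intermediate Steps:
L(P) = 1/(2*P)
D = ¾ (D = (1 - 4)*((½)/(-2)) = -3*(-1)/(2*2) = -3*(-¼) = ¾ ≈ 0.75000)
-348*160 + D = -348*160 + ¾ = -55680 + ¾ = -222717/4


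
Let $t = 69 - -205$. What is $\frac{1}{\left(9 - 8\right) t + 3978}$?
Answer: $\frac{1}{4252} \approx 0.00023518$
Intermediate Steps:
$t = 274$ ($t = 69 + 205 = 274$)
$\frac{1}{\left(9 - 8\right) t + 3978} = \frac{1}{\left(9 - 8\right) 274 + 3978} = \frac{1}{1 \cdot 274 + 3978} = \frac{1}{274 + 3978} = \frac{1}{4252}$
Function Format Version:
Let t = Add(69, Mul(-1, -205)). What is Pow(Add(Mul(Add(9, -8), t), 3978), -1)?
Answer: Rational(1, 4252) ≈ 0.00023518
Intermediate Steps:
t = 274 (t = Add(69, 205) = 274)
Pow(Add(Mul(Add(9, -8), t), 3978), -1) = Pow(Add(Mul(Add(9, -8), 274), 3978), -1) = Pow(Add(Mul(1, 274), 3978), -1) = Pow(Add(274, 3978), -1) = Pow(4252, -1) = Rational(1, 4252)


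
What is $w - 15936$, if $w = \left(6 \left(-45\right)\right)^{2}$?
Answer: $56964$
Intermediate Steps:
$w = 72900$ ($w = \left(-270\right)^{2} = 72900$)
$w - 15936 = 72900 - 15936 = 56964$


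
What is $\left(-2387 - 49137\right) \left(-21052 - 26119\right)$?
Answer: $2430438604$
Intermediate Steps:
$\left(-2387 - 49137\right) \left(-21052 - 26119\right) = \left(-51524\right) \left(-47171\right) = 2430438604$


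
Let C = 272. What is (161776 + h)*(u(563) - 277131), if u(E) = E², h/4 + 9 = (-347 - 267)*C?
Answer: -20169660696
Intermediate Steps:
h = -668068 (h = -36 + 4*((-347 - 267)*272) = -36 + 4*(-614*272) = -36 + 4*(-167008) = -36 - 668032 = -668068)
(161776 + h)*(u(563) - 277131) = (161776 - 668068)*(563² - 277131) = -506292*(316969 - 277131) = -506292*39838 = -20169660696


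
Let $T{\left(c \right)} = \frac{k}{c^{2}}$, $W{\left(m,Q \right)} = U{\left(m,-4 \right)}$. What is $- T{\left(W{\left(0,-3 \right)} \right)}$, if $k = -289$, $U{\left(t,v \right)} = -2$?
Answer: $\frac{289}{4} \approx 72.25$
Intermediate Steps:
$W{\left(m,Q \right)} = -2$
$T{\left(c \right)} = - \frac{289}{c^{2}}$
$- T{\left(W{\left(0,-3 \right)} \right)} = - \frac{-289}{4} = \left(-1\right) \left(- \frac{289}{4}\right) = \frac{289}{4}$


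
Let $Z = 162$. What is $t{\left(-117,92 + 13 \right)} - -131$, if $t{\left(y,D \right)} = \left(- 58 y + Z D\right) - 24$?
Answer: $23903$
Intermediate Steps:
$t{\left(y,D \right)} = -24 - 58 y + 162 D$ ($t{\left(y,D \right)} = \left(- 58 y + 162 D\right) - 24 = -24 - 58 y + 162 D$)
$t{\left(-117,92 + 13 \right)} - -131 = \left(-24 - -6786 + 162 \left(92 + 13\right)\right) - -131 = \left(-24 + 6786 + 162 \cdot 105\right) + 131 = \left(-24 + 6786 + 17010\right) + 131 = 23772 + 131 = 23903$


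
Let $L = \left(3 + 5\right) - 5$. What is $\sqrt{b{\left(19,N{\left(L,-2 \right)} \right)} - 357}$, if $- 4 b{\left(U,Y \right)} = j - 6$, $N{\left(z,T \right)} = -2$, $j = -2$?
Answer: $i \sqrt{355} \approx 18.841 i$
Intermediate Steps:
$L = 3$ ($L = 8 - 5 = 3$)
$b{\left(U,Y \right)} = 2$ ($b{\left(U,Y \right)} = - \frac{-2 - 6}{4} = \left(- \frac{1}{4}\right) \left(-8\right) = 2$)
$\sqrt{b{\left(19,N{\left(L,-2 \right)} \right)} - 357} = \sqrt{2 - 357} = \sqrt{-355} = i \sqrt{355}$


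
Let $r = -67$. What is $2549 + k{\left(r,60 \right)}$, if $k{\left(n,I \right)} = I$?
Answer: $2609$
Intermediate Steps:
$2549 + k{\left(r,60 \right)} = 2549 + 60 = 2609$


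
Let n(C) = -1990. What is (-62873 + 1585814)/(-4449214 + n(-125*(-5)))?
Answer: -1522941/4451204 ≈ -0.34214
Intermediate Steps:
(-62873 + 1585814)/(-4449214 + n(-125*(-5))) = (-62873 + 1585814)/(-4449214 - 1990) = 1522941/(-4451204) = 1522941*(-1/4451204) = -1522941/4451204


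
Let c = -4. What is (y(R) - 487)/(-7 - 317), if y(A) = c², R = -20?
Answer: 157/108 ≈ 1.4537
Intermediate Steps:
y(A) = 16 (y(A) = (-4)² = 16)
(y(R) - 487)/(-7 - 317) = (16 - 487)/(-7 - 317) = -471/(-324) = -471*(-1/324) = 157/108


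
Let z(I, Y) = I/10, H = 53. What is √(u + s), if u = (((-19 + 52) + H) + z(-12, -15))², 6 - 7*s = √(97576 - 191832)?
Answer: √(8810074 - 700*I*√5891)/35 ≈ 84.805 - 0.25858*I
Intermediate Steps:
z(I, Y) = I/10 (z(I, Y) = I*(⅒) = I/10)
s = 6/7 - 4*I*√5891/7 (s = 6/7 - √(97576 - 191832)/7 = 6/7 - 4*I*√5891/7 ≈ 0.85714 - 43.859*I)
u = 179776/25 (u = (((-19 + 52) + 53) + (⅒)*(-12))² = ((33 + 53) - 6/5)² = (86 - 6/5)² = (424/5)² = 179776/25 ≈ 7191.0)
√(u + s) = √(179776/25 + (6/7 - 4*I*√5891/7)) = √(1258582/175 - 4*I*√5891/7)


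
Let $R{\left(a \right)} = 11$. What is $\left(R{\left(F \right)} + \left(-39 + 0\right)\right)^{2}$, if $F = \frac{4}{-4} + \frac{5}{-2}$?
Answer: $784$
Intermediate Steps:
$F = - \frac{7}{2}$ ($F = 4 \left(- \frac{1}{4}\right) + 5 \left(- \frac{1}{2}\right) = -1 - \frac{5}{2} = - \frac{7}{2} \approx -3.5$)
$\left(R{\left(F \right)} + \left(-39 + 0\right)\right)^{2} = \left(11 + \left(-39 + 0\right)\right)^{2} = \left(11 - 39\right)^{2} = \left(-28\right)^{2} = 784$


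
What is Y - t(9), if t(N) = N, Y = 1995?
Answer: 1986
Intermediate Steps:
Y - t(9) = 1995 - 1*9 = 1995 - 9 = 1986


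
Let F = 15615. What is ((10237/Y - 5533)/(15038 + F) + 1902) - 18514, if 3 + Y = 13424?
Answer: -6834149930912/411393913 ≈ -16612.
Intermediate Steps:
Y = 13421 (Y = -3 + 13424 = 13421)
((10237/Y - 5533)/(15038 + F) + 1902) - 18514 = ((10237/13421 - 5533)/(15038 + 15615) + 1902) - 18514 = ((10237*(1/13421) - 5533)/30653 + 1902) - 18514 = ((10237/13421 - 5533)*(1/30653) + 1902) - 18514 = (-74248156/13421*1/30653 + 1902) - 18514 = (-74248156/411393913 + 1902) - 18514 = 782396974370/411393913 - 18514 = -6834149930912/411393913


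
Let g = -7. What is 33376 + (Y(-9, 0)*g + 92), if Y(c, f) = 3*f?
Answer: 33468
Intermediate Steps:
33376 + (Y(-9, 0)*g + 92) = 33376 + ((3*0)*(-7) + 92) = 33376 + (0*(-7) + 92) = 33376 + (0 + 92) = 33376 + 92 = 33468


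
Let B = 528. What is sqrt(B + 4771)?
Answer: sqrt(5299) ≈ 72.794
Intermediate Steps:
sqrt(B + 4771) = sqrt(528 + 4771) = sqrt(5299)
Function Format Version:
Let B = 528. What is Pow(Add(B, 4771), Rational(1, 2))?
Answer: Pow(5299, Rational(1, 2)) ≈ 72.794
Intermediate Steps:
Pow(Add(B, 4771), Rational(1, 2)) = Pow(Add(528, 4771), Rational(1, 2)) = Pow(5299, Rational(1, 2))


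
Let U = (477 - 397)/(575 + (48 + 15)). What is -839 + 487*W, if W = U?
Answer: -248161/319 ≈ -777.93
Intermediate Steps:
U = 40/319 (U = 80/(575 + 63) = 80/638 = 80*(1/638) = 40/319 ≈ 0.12539)
W = 40/319 ≈ 0.12539
-839 + 487*W = -839 + 487*(40/319) = -839 + 19480/319 = -248161/319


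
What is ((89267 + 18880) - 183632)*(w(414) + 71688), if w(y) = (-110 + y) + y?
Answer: -5465566910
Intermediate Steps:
w(y) = -110 + 2*y
((89267 + 18880) - 183632)*(w(414) + 71688) = ((89267 + 18880) - 183632)*((-110 + 2*414) + 71688) = (108147 - 183632)*((-110 + 828) + 71688) = -75485*(718 + 71688) = -75485*72406 = -5465566910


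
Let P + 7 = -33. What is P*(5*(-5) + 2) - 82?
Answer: 838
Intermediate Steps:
P = -40 (P = -7 - 33 = -40)
P*(5*(-5) + 2) - 82 = -40*(5*(-5) + 2) - 82 = -40*(-25 + 2) - 82 = -40*(-23) - 82 = 920 - 82 = 838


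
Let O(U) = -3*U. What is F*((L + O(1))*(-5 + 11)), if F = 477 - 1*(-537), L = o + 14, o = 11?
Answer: 133848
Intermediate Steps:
L = 25 (L = 11 + 14 = 25)
F = 1014 (F = 477 + 537 = 1014)
F*((L + O(1))*(-5 + 11)) = 1014*((25 - 3*1)*(-5 + 11)) = 1014*((25 - 3)*6) = 1014*(22*6) = 1014*132 = 133848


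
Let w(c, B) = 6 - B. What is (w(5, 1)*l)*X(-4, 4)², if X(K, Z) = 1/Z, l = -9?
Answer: -45/16 ≈ -2.8125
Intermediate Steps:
(w(5, 1)*l)*X(-4, 4)² = ((6 - 1*1)*(-9))*(1/4)² = ((6 - 1)*(-9))*(¼)² = (5*(-9))*(1/16) = -45*1/16 = -45/16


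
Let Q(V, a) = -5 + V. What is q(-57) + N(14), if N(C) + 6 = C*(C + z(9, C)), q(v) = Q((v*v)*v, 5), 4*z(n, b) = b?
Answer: -184959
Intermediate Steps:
z(n, b) = b/4
q(v) = -5 + v³ (q(v) = -5 + (v*v)*v = -5 + v²*v = -5 + v³)
N(C) = -6 + 5*C²/4 (N(C) = -6 + C*(C + C/4) = -6 + C*(5*C/4) = -6 + 5*C²/4)
q(-57) + N(14) = (-5 + (-57)³) + (-6 + (5/4)*14²) = (-5 - 185193) + (-6 + (5/4)*196) = -185198 + (-6 + 245) = -185198 + 239 = -184959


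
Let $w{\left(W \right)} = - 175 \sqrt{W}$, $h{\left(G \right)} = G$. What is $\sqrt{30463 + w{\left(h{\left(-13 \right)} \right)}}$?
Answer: $\sqrt{30463 - 175 i \sqrt{13}} \approx 174.55 - 1.807 i$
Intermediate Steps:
$\sqrt{30463 + w{\left(h{\left(-13 \right)} \right)}} = \sqrt{30463 - 175 \sqrt{-13}} = \sqrt{30463 - 175 i \sqrt{13}}$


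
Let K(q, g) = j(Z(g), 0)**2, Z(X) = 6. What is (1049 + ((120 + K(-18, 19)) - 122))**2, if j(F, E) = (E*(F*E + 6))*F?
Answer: 1096209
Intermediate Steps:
j(F, E) = E*F*(6 + E*F) (j(F, E) = (E*(E*F + 6))*F = (E*(6 + E*F))*F = E*F*(6 + E*F))
K(q, g) = 0 (K(q, g) = (0*6*(6 + 0*6))**2 = (0*6*(6 + 0))**2 = (0*6*6)**2 = 0**2 = 0)
(1049 + ((120 + K(-18, 19)) - 122))**2 = (1049 + ((120 + 0) - 122))**2 = (1049 + (120 - 122))**2 = (1049 - 2)**2 = 1047**2 = 1096209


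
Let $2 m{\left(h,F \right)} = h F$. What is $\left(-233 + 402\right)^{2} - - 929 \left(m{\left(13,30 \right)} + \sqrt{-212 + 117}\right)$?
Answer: $209716 + 929 i \sqrt{95} \approx 2.0972 \cdot 10^{5} + 9054.8 i$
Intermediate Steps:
$m{\left(h,F \right)} = \frac{F h}{2}$ ($m{\left(h,F \right)} = \frac{h F}{2} = \frac{F h}{2}$)
$\left(-233 + 402\right)^{2} - - 929 \left(m{\left(13,30 \right)} + \sqrt{-212 + 117}\right) = \left(-233 + 402\right)^{2} - - 929 \left(\frac{1}{2} \cdot 30 \cdot 13 + \sqrt{-212 + 117}\right) = 169^{2} - - 929 \left(195 + \sqrt{-95}\right) = 28561 - - 929 \left(195 + i \sqrt{95}\right) = 28561 - \left(-181155 - 929 i \sqrt{95}\right) = 28561 + \left(181155 + 929 i \sqrt{95}\right) = 209716 + 929 i \sqrt{95}$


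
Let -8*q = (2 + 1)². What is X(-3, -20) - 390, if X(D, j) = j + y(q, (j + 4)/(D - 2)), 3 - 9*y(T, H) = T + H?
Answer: -147563/360 ≈ -409.90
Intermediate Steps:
q = -9/8 (q = -(2 + 1)²/8 = -⅛*3² = -⅛*9 = -9/8 ≈ -1.1250)
y(T, H) = ⅓ - H/9 - T/9 (y(T, H) = ⅓ - (T + H)/9 = ⅓ - (H + T)/9 = ⅓ + (-H/9 - T/9) = ⅓ - H/9 - T/9)
X(D, j) = 11/24 + j - (4 + j)/(9*(-2 + D)) (X(D, j) = j + (⅓ - (j + 4)/(9*(D - 2)) - ⅑*(-9/8)) = j + (⅓ - (4 + j)/(9*(-2 + D)) + ⅛) = j + (11/24 - (4 + j)/(9*(-2 + D))) = 11/24 + j - (4 + j)/(9*(-2 + D)))
X(-3, -20) - 390 = (-98 - 152*(-20) + 33*(-3) + 72*(-3)*(-20))/(72*(-2 - 3)) - 390 = (1/72)*(-98 + 3040 - 99 + 4320)/(-5) - 390 = (1/72)*(-⅕)*7163 - 390 = -7163/360 - 390 = -147563/360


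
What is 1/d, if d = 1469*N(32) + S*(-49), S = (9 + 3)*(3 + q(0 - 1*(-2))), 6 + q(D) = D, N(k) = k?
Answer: 1/47596 ≈ 2.1010e-5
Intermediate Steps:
q(D) = -6 + D
S = -12 (S = (9 + 3)*(3 + (-6 + (0 - 1*(-2)))) = 12*(3 + (-6 + (0 + 2))) = 12*(3 + (-6 + 2)) = 12*(3 - 4) = 12*(-1) = -12)
d = 47596 (d = 1469*32 - 12*(-49) = 47008 + 588 = 47596)
1/d = 1/47596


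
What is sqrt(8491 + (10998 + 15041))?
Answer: sqrt(34530) ≈ 185.82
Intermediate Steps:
sqrt(8491 + (10998 + 15041)) = sqrt(8491 + 26039) = sqrt(34530)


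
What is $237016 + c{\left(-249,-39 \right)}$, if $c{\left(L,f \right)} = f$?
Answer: $236977$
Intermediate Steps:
$237016 + c{\left(-249,-39 \right)} = 237016 - 39 = 236977$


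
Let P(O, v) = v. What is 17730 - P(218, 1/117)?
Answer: 2074409/117 ≈ 17730.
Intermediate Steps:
17730 - P(218, 1/117) = 17730 - 1/117 = 2074409/117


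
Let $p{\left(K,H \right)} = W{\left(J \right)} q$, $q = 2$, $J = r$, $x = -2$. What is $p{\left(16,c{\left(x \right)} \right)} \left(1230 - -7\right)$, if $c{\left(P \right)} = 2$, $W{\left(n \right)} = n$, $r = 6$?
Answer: $14844$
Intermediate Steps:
$J = 6$
$p{\left(K,H \right)} = 12$ ($p{\left(K,H \right)} = 6 \cdot 2 = 12$)
$p{\left(16,c{\left(x \right)} \right)} \left(1230 - -7\right) = 12 \left(1230 - -7\right) = 12 \left(1230 + \left(-11 + 18\right)\right) = 12 \left(1230 + 7\right) = 12 \cdot 1237 = 14844$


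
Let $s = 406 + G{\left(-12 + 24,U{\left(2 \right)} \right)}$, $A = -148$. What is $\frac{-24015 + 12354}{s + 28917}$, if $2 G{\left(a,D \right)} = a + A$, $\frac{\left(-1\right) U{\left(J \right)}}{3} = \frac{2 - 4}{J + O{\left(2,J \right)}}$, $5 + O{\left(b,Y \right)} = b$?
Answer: $- \frac{11661}{29255} \approx -0.3986$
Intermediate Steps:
$O{\left(b,Y \right)} = -5 + b$
$U{\left(J \right)} = \frac{6}{-3 + J}$ ($U{\left(J \right)} = - 3 \frac{2 - 4}{J + \left(-5 + 2\right)} = - 3 \left(- \frac{2}{J - 3}\right) = - 3 \left(- \frac{2}{-3 + J}\right) = \frac{6}{-3 + J}$)
$G{\left(a,D \right)} = -74 + \frac{a}{2}$ ($G{\left(a,D \right)} = \frac{a - 148}{2} = \frac{-148 + a}{2} = -74 + \frac{a}{2}$)
$s = 338$ ($s = 406 - \left(74 - \frac{-12 + 24}{2}\right) = 406 + \left(-74 + \frac{1}{2} \cdot 12\right) = 406 + \left(-74 + 6\right) = 406 - 68 = 338$)
$\frac{-24015 + 12354}{s + 28917} = \frac{-24015 + 12354}{338 + 28917} = - \frac{11661}{29255}$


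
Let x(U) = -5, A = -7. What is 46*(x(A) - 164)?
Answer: -7774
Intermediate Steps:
46*(x(A) - 164) = 46*(-5 - 164) = 46*(-169) = -7774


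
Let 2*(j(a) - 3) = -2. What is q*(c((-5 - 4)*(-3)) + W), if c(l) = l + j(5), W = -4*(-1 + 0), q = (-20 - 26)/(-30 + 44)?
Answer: -759/7 ≈ -108.43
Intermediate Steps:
q = -23/7 (q = -46/14 = -46*1/14 = -23/7 ≈ -3.2857)
j(a) = 2 (j(a) = 3 + (½)*(-2) = 3 - 1 = 2)
W = 4 (W = -4*(-1) = 4)
c(l) = 2 + l (c(l) = l + 2 = 2 + l)
q*(c((-5 - 4)*(-3)) + W) = -23*((2 + (-5 - 4)*(-3)) + 4)/7 = -23*((2 - 9*(-3)) + 4)/7 = -23*((2 + 27) + 4)/7 = -23*(29 + 4)/7 = -23/7*33 = -759/7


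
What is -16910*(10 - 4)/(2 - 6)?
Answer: 25365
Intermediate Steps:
-16910*(10 - 4)/(2 - 6) = -101460/(-4) = -101460*(-1)/4 = -16910*(-3/2) = 25365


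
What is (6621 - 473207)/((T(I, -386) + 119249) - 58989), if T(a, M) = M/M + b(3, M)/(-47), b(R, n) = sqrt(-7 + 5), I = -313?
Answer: -62110318131714/8021736359291 - 21929542*I*sqrt(2)/8021736359291 ≈ -7.7428 - 3.8661e-6*I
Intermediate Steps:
b(R, n) = I*sqrt(2) (b(R, n) = sqrt(-2) = I*sqrt(2))
T(a, M) = 1 - I*sqrt(2)/47 (T(a, M) = M/M + (I*sqrt(2))/(-47) = 1 + (I*sqrt(2))*(-1/47) = 1 - I*sqrt(2)/47)
(6621 - 473207)/((T(I, -386) + 119249) - 58989) = (6621 - 473207)/(((1 - I*sqrt(2)/47) + 119249) - 58989) = -466586/((119250 - I*sqrt(2)/47) - 58989) = -466586/(60261 - I*sqrt(2)/47)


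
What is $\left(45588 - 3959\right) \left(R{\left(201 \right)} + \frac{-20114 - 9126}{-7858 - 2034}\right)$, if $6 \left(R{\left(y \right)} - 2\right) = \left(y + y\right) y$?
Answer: $\frac{1386917883463}{2473} \approx 5.6082 \cdot 10^{8}$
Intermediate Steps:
$R{\left(y \right)} = 2 + \frac{y^{2}}{3}$ ($R{\left(y \right)} = 2 + \frac{\left(y + y\right) y}{6} = 2 + \frac{2 y y}{6} = 2 + \frac{2 y^{2}}{6} = 2 + \frac{y^{2}}{3}$)
$\left(45588 - 3959\right) \left(R{\left(201 \right)} + \frac{-20114 - 9126}{-7858 - 2034}\right) = \left(45588 - 3959\right) \left(\left(2 + \frac{201^{2}}{3}\right) + \frac{-20114 - 9126}{-7858 - 2034}\right) = 41629 \left(\left(2 + \frac{1}{3} \cdot 40401\right) - \frac{29240}{-9892}\right) = 41629 \left(\left(2 + 13467\right) - - \frac{7310}{2473}\right) = 41629 \left(13469 + \frac{7310}{2473}\right) = 41629 \cdot \frac{33316147}{2473} = \frac{1386917883463}{2473}$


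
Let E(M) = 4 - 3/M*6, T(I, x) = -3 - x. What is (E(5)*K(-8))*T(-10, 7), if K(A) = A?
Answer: 32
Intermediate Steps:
E(M) = 4 - 18/M
(E(5)*K(-8))*T(-10, 7) = ((4 - 18/5)*(-8))*(-3 - 1*7) = ((4 - 18*1/5)*(-8))*(-3 - 7) = ((4 - 18/5)*(-8))*(-10) = ((2/5)*(-8))*(-10) = -16/5*(-10) = 32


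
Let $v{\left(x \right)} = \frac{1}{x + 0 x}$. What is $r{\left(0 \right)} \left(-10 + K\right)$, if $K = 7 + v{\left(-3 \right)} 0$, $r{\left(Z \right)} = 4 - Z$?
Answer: $-12$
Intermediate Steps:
$v{\left(x \right)} = \frac{1}{x}$ ($v{\left(x \right)} = \frac{1}{x + 0} = \frac{1}{x}$)
$K = 7$ ($K = 7 + \frac{1}{-3} \cdot 0 = 7 - 0 = 7 + 0 = 7$)
$r{\left(0 \right)} \left(-10 + K\right) = \left(4 - 0\right) \left(-10 + 7\right) = \left(4 + 0\right) \left(-3\right) = 4 \left(-3\right) = -12$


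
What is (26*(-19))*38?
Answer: -18772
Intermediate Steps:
(26*(-19))*38 = -494*38 = -18772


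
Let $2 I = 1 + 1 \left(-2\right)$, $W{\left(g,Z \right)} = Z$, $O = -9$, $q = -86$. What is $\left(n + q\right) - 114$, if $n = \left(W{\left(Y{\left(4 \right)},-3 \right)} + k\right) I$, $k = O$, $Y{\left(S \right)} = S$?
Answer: $-194$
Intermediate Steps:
$k = -9$
$I = - \frac{1}{2}$ ($I = \frac{1 + 1 \left(-2\right)}{2} = \frac{1 - 2}{2} = \frac{1}{2} \left(-1\right) = - \frac{1}{2} \approx -0.5$)
$n = 6$ ($n = \left(-3 - 9\right) \left(- \frac{1}{2}\right) = \left(-12\right) \left(- \frac{1}{2}\right) = 6$)
$\left(n + q\right) - 114 = \left(6 - 86\right) - 114 = -80 - 114 = -194$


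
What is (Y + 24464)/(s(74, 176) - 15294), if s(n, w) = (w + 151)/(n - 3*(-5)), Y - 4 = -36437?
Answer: 1065241/1360839 ≈ 0.78278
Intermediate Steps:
Y = -36433 (Y = 4 - 36437 = -36433)
s(n, w) = (151 + w)/(15 + n) (s(n, w) = (151 + w)/(n + 15) = (151 + w)/(15 + n))
(Y + 24464)/(s(74, 176) - 15294) = (-36433 + 24464)/((151 + 176)/(15 + 74) - 15294) = -11969/(327/89 - 15294) = -11969/(-1360839/89) = -11969*(-89/1360839) = 1065241/1360839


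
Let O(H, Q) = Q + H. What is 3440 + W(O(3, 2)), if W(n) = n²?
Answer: 3465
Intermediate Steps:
O(H, Q) = H + Q
3440 + W(O(3, 2)) = 3440 + (3 + 2)² = 3440 + 5² = 3440 + 25 = 3465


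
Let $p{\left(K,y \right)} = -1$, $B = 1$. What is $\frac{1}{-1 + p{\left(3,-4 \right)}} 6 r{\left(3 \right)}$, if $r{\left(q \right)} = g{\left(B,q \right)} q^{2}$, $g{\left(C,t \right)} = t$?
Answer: $-81$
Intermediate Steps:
$r{\left(q \right)} = q^{3}$ ($r{\left(q \right)} = q q^{2} = q^{3}$)
$\frac{1}{-1 + p{\left(3,-4 \right)}} 6 r{\left(3 \right)} = \frac{1}{-1 - 1} \cdot 6 \cdot 3^{3} = \frac{1}{-2} \cdot 6 \cdot 27 = \left(- \frac{1}{2}\right) 6 \cdot 27 = \left(-3\right) 27 = -81$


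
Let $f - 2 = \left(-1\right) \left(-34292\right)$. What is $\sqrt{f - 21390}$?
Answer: $2 \sqrt{3226} \approx 113.6$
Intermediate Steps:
$f = 34294$ ($f = 2 - -34292 = 2 + 34292 = 34294$)
$\sqrt{f - 21390} = \sqrt{34294 - 21390} = \sqrt{12904} = 2 \sqrt{3226}$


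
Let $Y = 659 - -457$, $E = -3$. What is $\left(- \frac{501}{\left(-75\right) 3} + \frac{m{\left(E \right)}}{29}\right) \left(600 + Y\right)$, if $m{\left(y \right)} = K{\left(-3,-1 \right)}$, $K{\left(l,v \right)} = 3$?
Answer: $\frac{2898896}{725} \approx 3998.5$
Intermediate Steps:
$m{\left(y \right)} = 3$
$Y = 1116$ ($Y = 659 + 457 = 1116$)
$\left(- \frac{501}{\left(-75\right) 3} + \frac{m{\left(E \right)}}{29}\right) \left(600 + Y\right) = \left(- \frac{501}{\left(-75\right) 3} + \frac{3}{29}\right) \left(600 + 1116\right) = \left(- \frac{501}{-225} + 3 \cdot \frac{1}{29}\right) 1716 = \left(\left(-501\right) \left(- \frac{1}{225}\right) + \frac{3}{29}\right) 1716 = \left(\frac{167}{75} + \frac{3}{29}\right) 1716 = \frac{5068}{2175} \cdot 1716 = \frac{2898896}{725}$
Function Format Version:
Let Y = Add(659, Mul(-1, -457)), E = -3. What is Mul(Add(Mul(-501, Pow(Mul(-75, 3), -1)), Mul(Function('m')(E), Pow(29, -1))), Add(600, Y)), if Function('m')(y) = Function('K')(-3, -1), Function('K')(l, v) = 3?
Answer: Rational(2898896, 725) ≈ 3998.5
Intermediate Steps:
Function('m')(y) = 3
Y = 1116 (Y = Add(659, 457) = 1116)
Mul(Add(Mul(-501, Pow(Mul(-75, 3), -1)), Mul(Function('m')(E), Pow(29, -1))), Add(600, Y)) = Mul(Add(Mul(-501, Pow(Mul(-75, 3), -1)), Mul(3, Pow(29, -1))), Add(600, 1116)) = Mul(Add(Mul(-501, Pow(-225, -1)), Mul(3, Rational(1, 29))), 1716) = Mul(Add(Mul(-501, Rational(-1, 225)), Rational(3, 29)), 1716) = Mul(Add(Rational(167, 75), Rational(3, 29)), 1716) = Mul(Rational(5068, 2175), 1716) = Rational(2898896, 725)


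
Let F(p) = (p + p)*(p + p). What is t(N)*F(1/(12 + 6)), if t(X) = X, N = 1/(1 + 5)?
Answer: 1/486 ≈ 0.0020576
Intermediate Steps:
F(p) = 4*p**2 (F(p) = (2*p)*(2*p) = 4*p**2)
N = 1/6 ≈ 0.16667
t(N)*F(1/(12 + 6)) = (4*(1/(12 + 6))**2)/6 = (4*(1/18)**2)/6 = (4*(1/324))/6 = (1/6)*(1/81) = 1/486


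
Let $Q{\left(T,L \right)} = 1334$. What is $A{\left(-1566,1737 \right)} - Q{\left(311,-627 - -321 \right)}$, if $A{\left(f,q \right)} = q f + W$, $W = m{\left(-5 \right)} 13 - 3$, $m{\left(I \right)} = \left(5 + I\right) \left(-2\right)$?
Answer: $-2721479$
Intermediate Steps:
$m{\left(I \right)} = -10 - 2 I$
$W = -3$ ($W = \left(-10 - -10\right) 13 - 3 = \left(-10 + 10\right) 13 - 3 = 0 \cdot 13 - 3 = 0 - 3 = -3$)
$A{\left(f,q \right)} = -3 + f q$ ($A{\left(f,q \right)} = q f - 3 = f q - 3 = -3 + f q$)
$A{\left(-1566,1737 \right)} - Q{\left(311,-627 - -321 \right)} = \left(-3 - 2720142\right) - 1334 = -2720145 - 1334 = -2721479$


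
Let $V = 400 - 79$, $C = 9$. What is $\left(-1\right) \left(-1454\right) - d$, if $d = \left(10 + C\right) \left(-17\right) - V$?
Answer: $2098$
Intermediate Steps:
$V = 321$
$d = -644$ ($d = \left(10 + 9\right) \left(-17\right) - 321 = 19 \left(-17\right) - 321 = -323 - 321 = -644$)
$\left(-1\right) \left(-1454\right) - d = \left(-1\right) \left(-1454\right) - -644 = 1454 + 644 = 2098$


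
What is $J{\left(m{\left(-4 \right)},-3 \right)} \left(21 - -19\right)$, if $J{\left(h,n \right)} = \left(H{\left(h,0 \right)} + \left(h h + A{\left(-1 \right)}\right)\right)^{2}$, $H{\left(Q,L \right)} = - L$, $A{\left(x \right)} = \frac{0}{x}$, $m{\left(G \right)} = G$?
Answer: $10240$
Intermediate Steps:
$A{\left(x \right)} = 0$
$J{\left(h,n \right)} = h^{4}$ ($J{\left(h,n \right)} = \left(\left(-1\right) 0 + \left(h h + 0\right)\right)^{2} = \left(0 + \left(h^{2} + 0\right)\right)^{2} = \left(0 + h^{2}\right)^{2} = \left(h^{2}\right)^{2} = h^{4}$)
$J{\left(m{\left(-4 \right)},-3 \right)} \left(21 - -19\right) = \left(-4\right)^{4} \left(21 - -19\right) = 256 \left(21 + \left(20 - 1\right)\right) = 256 \left(21 + 19\right) = 256 \cdot 40 = 10240$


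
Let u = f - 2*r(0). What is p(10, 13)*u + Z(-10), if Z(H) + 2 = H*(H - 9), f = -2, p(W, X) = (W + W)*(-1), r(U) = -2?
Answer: 148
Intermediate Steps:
p(W, X) = -2*W (p(W, X) = (2*W)*(-1) = -2*W)
Z(H) = -2 + H*(-9 + H) (Z(H) = -2 + H*(H - 9) = -2 + H*(-9 + H))
u = 2 (u = -2 - 2*(-2) = -2 + 4 = 2)
p(10, 13)*u + Z(-10) = -2*10*2 + (-2 + (-10)² - 9*(-10)) = -20*2 + (-2 + 100 + 90) = -40 + 188 = 148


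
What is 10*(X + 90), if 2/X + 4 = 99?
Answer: 17104/19 ≈ 900.21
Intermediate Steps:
X = 2/95 (X = 2/(-4 + 99) = 2/95 ≈ 0.021053)
10*(X + 90) = 10*(2/95 + 90) = 10*(8552/95) = 17104/19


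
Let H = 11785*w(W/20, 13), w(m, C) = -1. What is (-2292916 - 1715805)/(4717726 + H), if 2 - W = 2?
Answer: -4008721/4705941 ≈ -0.85184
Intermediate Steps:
W = 0 (W = 2 - 1*2 = 2 - 2 = 0)
H = -11785 (H = 11785*(-1) = -11785)
(-2292916 - 1715805)/(4717726 + H) = (-2292916 - 1715805)/(4717726 - 11785) = -4008721/4705941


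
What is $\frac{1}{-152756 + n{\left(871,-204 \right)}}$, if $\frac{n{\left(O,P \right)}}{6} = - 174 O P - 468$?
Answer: $\frac{1}{185346532} \approx 5.3953 \cdot 10^{-9}$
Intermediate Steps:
$n{\left(O,P \right)} = -2808 - 1044 O P$ ($n{\left(O,P \right)} = 6 \left(- 174 O P - 468\right) = 6 \left(-468 - 174 O P\right) = -2808 - 1044 O P$)
$\frac{1}{-152756 + n{\left(871,-204 \right)}} = \frac{1}{-152756 - \left(2808 + 909324 \left(-204\right)\right)} = \frac{1}{-152756 + \left(-2808 + 185502096\right)} = \frac{1}{-152756 + 185499288} = \frac{1}{185346532}$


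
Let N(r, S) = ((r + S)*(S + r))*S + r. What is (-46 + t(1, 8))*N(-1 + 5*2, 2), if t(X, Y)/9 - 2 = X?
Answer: -4769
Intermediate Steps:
t(X, Y) = 18 + 9*X
N(r, S) = r + S*(S + r)² (N(r, S) = ((S + r)*(S + r))*S + r = (S + r)²*S + r = S*(S + r)² + r = r + S*(S + r)²)
(-46 + t(1, 8))*N(-1 + 5*2, 2) = (-46 + (18 + 9*1))*((-1 + 5*2) + 2*(2 + (-1 + 5*2))²) = (-46 + (18 + 9))*((-1 + 10) + 2*(2 + (-1 + 10))²) = (-46 + 27)*(9 + 2*(2 + 9)²) = -19*(9 + 2*11²) = -19*(9 + 2*121) = -19*(9 + 242) = -19*251 = -4769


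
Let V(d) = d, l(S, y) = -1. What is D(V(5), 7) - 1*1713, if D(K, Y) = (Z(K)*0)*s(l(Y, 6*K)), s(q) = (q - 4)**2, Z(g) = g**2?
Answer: -1713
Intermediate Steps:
s(q) = (-4 + q)**2
D(K, Y) = 0 (D(K, Y) = (K**2*0)*(-4 - 1)**2 = 0*(-5)**2 = 0*25 = 0)
D(V(5), 7) - 1*1713 = 0 - 1*1713 = 0 - 1713 = -1713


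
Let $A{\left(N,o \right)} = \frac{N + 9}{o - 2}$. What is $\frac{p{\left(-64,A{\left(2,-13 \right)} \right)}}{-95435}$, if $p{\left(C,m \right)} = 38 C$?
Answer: $\frac{2432}{95435} \approx 0.025483$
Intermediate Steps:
$A{\left(N,o \right)} = \frac{9 + N}{-2 + o}$
$\frac{p{\left(-64,A{\left(2,-13 \right)} \right)}}{-95435} = \frac{38 \left(-64\right)}{-95435} = \left(-2432\right) \left(- \frac{1}{95435}\right) = \frac{2432}{95435}$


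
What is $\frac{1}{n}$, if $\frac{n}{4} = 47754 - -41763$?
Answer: $\frac{1}{358068} \approx 2.7928 \cdot 10^{-6}$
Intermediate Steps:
$n = 358068$ ($n = 4 \left(47754 - -41763\right) = 4 \left(47754 + 41763\right) = 4 \cdot 89517 = 358068$)
$\frac{1}{n} = \frac{1}{358068}$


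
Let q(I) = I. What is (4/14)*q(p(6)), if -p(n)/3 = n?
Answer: -36/7 ≈ -5.1429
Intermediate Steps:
p(n) = -3*n
(4/14)*q(p(6)) = (4/14)*(-3*6) = (4*(1/14))*(-18) = (2/7)*(-18) = -36/7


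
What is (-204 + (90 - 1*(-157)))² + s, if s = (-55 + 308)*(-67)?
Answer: -15102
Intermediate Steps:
s = -16951 (s = 253*(-67) = -16951)
(-204 + (90 - 1*(-157)))² + s = (-204 + (90 - 1*(-157)))² - 16951 = (-204 + (90 + 157))² - 16951 = (-204 + 247)² - 16951 = 43² - 16951 = 1849 - 16951 = -15102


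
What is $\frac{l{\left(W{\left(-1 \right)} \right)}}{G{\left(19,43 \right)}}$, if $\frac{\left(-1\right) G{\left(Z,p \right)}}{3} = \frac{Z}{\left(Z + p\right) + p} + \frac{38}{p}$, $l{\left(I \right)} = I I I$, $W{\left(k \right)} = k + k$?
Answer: $\frac{12040}{4807} \approx 2.5047$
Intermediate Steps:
$W{\left(k \right)} = 2 k$
$l{\left(I \right)} = I^{3}$ ($l{\left(I \right)} = I^{2} I = I^{3}$)
$G{\left(Z,p \right)} = - \frac{114}{p} - \frac{3 Z}{Z + 2 p}$ ($G{\left(Z,p \right)} = - 3 \left(\frac{Z}{\left(Z + p\right) + p} + \frac{38}{p}\right) = - 3 \left(\frac{Z}{Z + 2 p} + \frac{38}{p}\right) = - 3 \left(\frac{38}{p} + \frac{Z}{Z + 2 p}\right) = - \frac{114}{p} - \frac{3 Z}{Z + 2 p}$)
$\frac{l{\left(W{\left(-1 \right)} \right)}}{G{\left(19,43 \right)}} = \frac{\left(2 \left(-1\right)\right)^{3}}{3 \cdot \frac{1}{43} \frac{1}{19 + 2 \cdot 43} \left(\left(-76\right) 43 - 722 - 19 \cdot 43\right)} = \frac{\left(-2\right)^{3}}{3 \cdot \frac{1}{43} \frac{1}{19 + 86} \left(-3268 - 722 - 817\right)} = - \frac{8}{3 \cdot \frac{1}{43} \cdot \frac{1}{105} \left(-4807\right)} = - \frac{8}{- \frac{4807}{1505}} = \left(-8\right) \left(- \frac{1505}{4807}\right) = \frac{12040}{4807}$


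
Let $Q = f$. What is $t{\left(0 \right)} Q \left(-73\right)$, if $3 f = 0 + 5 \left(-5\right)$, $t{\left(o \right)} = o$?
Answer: $0$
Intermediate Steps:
$f = - \frac{25}{3}$ ($f = \frac{0 + 5 \left(-5\right)}{3} = \frac{0 - 25}{3} = \frac{1}{3} \left(-25\right) = - \frac{25}{3} \approx -8.3333$)
$Q = - \frac{25}{3} \approx -8.3333$
$t{\left(0 \right)} Q \left(-73\right) = 0 \left(- \frac{25}{3}\right) \left(-73\right) = 0 \left(-73\right) = 0$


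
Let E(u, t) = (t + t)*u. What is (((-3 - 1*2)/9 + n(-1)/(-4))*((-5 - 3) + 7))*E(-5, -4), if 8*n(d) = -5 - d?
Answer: 155/9 ≈ 17.222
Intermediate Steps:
E(u, t) = 2*t*u (E(u, t) = (2*t)*u = 2*t*u)
n(d) = -5/8 - d/8 (n(d) = (-5 - d)/8 = -5/8 - d/8)
(((-3 - 1*2)/9 + n(-1)/(-4))*((-5 - 3) + 7))*E(-5, -4) = (((-3 - 1*2)/9 + (-5/8 - ⅛*(-1))/(-4))*((-5 - 3) + 7))*(2*(-4)*(-5)) = (((-3 - 2)*(⅑) + (-5/8 + ⅛)*(-¼))*(-8 + 7))*40 = ((-5*⅑ - ½*(-¼))*(-1))*40 = ((-5/9 + ⅛)*(-1))*40 = -31/72*(-1)*40 = (31/72)*40 = 155/9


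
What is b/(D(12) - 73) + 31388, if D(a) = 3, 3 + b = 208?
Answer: 439391/14 ≈ 31385.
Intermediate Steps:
b = 205 (b = -3 + 208 = 205)
b/(D(12) - 73) + 31388 = 205/(3 - 73) + 31388 = 205/(-70) + 31388 = -1/70*205 + 31388 = -41/14 + 31388 = 439391/14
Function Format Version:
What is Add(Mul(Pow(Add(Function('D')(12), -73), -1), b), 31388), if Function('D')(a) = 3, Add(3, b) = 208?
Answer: Rational(439391, 14) ≈ 31385.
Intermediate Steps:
b = 205 (b = Add(-3, 208) = 205)
Add(Mul(Pow(Add(Function('D')(12), -73), -1), b), 31388) = Add(Mul(Pow(Add(3, -73), -1), 205), 31388) = Add(Mul(Pow(-70, -1), 205), 31388) = Add(Mul(Rational(-1, 70), 205), 31388) = Add(Rational(-41, 14), 31388) = Rational(439391, 14)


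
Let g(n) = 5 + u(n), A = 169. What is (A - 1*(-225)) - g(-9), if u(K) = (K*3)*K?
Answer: 146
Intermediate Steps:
u(K) = 3*K² (u(K) = (3*K)*K = 3*K²)
g(n) = 5 + 3*n²
(A - 1*(-225)) - g(-9) = (169 - 1*(-225)) - (5 + 3*(-9)²) = (169 + 225) - (5 + 3*81) = 394 - (5 + 243) = 394 - 1*248 = 394 - 248 = 146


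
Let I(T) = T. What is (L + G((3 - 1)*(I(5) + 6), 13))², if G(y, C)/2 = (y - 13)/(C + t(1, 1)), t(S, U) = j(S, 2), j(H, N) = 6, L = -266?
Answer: 25361296/361 ≈ 70253.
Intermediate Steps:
t(S, U) = 6
G(y, C) = 2*(-13 + y)/(6 + C) (G(y, C) = 2*((y - 13)/(C + 6)) = 2*((-13 + y)/(6 + C)) = 2*(-13 + y)/(6 + C))
(L + G((3 - 1)*(I(5) + 6), 13))² = (-266 + 2*(-13 + (3 - 1)*(5 + 6))/(6 + 13))² = (-266 + 2*(-13 + 2*11)/19)² = (-266 + 2*(1/19)*(-13 + 22))² = (-266 + 2*(1/19)*9)² = (-266 + 18/19)² = (-5036/19)² = 25361296/361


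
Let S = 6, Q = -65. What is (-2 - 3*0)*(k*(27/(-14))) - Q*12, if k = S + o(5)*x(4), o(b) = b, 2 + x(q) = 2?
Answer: 5622/7 ≈ 803.14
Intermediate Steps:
x(q) = 0 (x(q) = -2 + 2 = 0)
k = 6 (k = 6 + 5*0 = 6 + 0 = 6)
(-2 - 3*0)*(k*(27/(-14))) - Q*12 = (-2 - 3*0)*(6*(27/(-14))) - (-65)*12 = (-2 + 0)*(6*(27*(-1/14))) - 1*(-780) = -12*(-27)/14 + 780 = -2*(-81/7) + 780 = 162/7 + 780 = 5622/7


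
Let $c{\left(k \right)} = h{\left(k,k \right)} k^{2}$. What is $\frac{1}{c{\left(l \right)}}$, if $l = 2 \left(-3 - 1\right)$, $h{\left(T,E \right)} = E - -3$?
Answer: $- \frac{1}{320} \approx -0.003125$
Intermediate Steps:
$h{\left(T,E \right)} = 3 + E$ ($h{\left(T,E \right)} = E + 3 = 3 + E$)
$l = -8$ ($l = 2 \left(-4\right) = -8$)
$c{\left(k \right)} = k^{2} \left(3 + k\right)$ ($c{\left(k \right)} = \left(3 + k\right) k^{2} = k^{2} \left(3 + k\right)$)
$\frac{1}{c{\left(l \right)}} = \frac{1}{\left(-8\right)^{2} \left(3 - 8\right)} = \frac{1}{64 \left(-5\right)} = \frac{1}{-320} = - \frac{1}{320}$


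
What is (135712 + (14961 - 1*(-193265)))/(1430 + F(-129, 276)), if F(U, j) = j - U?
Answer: 343938/1835 ≈ 187.43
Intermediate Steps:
(135712 + (14961 - 1*(-193265)))/(1430 + F(-129, 276)) = (135712 + (14961 - 1*(-193265)))/(1430 + (276 - 1*(-129))) = (135712 + (14961 + 193265))/(1430 + (276 + 129)) = (135712 + 208226)/(1430 + 405) = 343938/1835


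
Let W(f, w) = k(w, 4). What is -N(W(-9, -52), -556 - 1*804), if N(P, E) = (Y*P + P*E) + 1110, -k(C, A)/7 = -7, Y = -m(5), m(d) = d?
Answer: 65775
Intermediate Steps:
Y = -5 (Y = -1*5 = -5)
k(C, A) = 49 (k(C, A) = -7*(-7) = 49)
W(f, w) = 49
N(P, E) = 1110 - 5*P + E*P (N(P, E) = (-5*P + P*E) + 1110 = (-5*P + E*P) + 1110 = 1110 - 5*P + E*P)
-N(W(-9, -52), -556 - 1*804) = -(1110 - 5*49 + (-556 - 1*804)*49) = -(1110 - 245 + (-556 - 804)*49) = -(1110 - 245 - 1360*49) = -(1110 - 245 - 66640) = -1*(-65775) = 65775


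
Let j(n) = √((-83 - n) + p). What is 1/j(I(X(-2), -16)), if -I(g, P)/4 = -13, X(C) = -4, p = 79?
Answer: -I*√14/28 ≈ -0.13363*I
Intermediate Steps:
I(g, P) = 52 (I(g, P) = -4*(-13) = 52)
j(n) = √(-4 - n) (j(n) = √((-83 - n) + 79) = √(-4 - n))
1/j(I(X(-2), -16)) = 1/(√(-4 - 1*52)) = 1/(√(-4 - 52)) = 1/(√(-56)) = 1/(2*I*√14) = -I*√14/28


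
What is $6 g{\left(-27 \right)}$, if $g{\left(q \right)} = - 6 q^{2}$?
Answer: $-26244$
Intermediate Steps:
$6 g{\left(-27 \right)} = 6 \left(- 6 \left(-27\right)^{2}\right) = 6 \left(\left(-6\right) 729\right) = 6 \left(-4374\right) = -26244$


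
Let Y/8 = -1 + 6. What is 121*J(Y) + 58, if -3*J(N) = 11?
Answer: -1157/3 ≈ -385.67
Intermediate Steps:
Y = 40 (Y = 8*(-1 + 6) = 8*5 = 40)
J(N) = -11/3 (J(N) = -⅓*11 = -11/3)
121*J(Y) + 58 = 121*(-11/3) + 58 = -1331/3 + 58 = -1157/3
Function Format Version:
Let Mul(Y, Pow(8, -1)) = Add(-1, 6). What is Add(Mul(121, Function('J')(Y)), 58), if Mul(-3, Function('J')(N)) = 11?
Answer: Rational(-1157, 3) ≈ -385.67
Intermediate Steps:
Y = 40 (Y = Mul(8, Add(-1, 6)) = Mul(8, 5) = 40)
Function('J')(N) = Rational(-11, 3) (Function('J')(N) = Mul(Rational(-1, 3), 11) = Rational(-11, 3))
Add(Mul(121, Function('J')(Y)), 58) = Add(Mul(121, Rational(-11, 3)), 58) = Add(Rational(-1331, 3), 58) = Rational(-1157, 3)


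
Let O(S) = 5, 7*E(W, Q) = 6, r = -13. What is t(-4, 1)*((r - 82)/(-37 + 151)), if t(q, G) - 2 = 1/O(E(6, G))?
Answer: -11/6 ≈ -1.8333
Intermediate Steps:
E(W, Q) = 6/7 (E(W, Q) = (⅐)*6 = 6/7)
t(q, G) = 11/5 (t(q, G) = 2 + 1/5 = 2 + ⅕ = 11/5)
t(-4, 1)*((r - 82)/(-37 + 151)) = 11*((-13 - 82)/(-37 + 151))/5 = 11*(-95/114)/5 = 11*(-95*1/114)/5 = (11/5)*(-⅚) = -11/6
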